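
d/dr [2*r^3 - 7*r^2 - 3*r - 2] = 6*r^2 - 14*r - 3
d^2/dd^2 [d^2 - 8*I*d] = 2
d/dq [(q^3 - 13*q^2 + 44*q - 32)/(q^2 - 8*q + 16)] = (q^2 - 8*q + 28)/(q^2 - 8*q + 16)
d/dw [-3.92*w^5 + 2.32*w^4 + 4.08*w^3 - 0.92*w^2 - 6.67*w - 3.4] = -19.6*w^4 + 9.28*w^3 + 12.24*w^2 - 1.84*w - 6.67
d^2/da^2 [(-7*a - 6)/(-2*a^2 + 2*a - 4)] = ((1 - 21*a)*(a^2 - a + 2) + (2*a - 1)^2*(7*a + 6))/(a^2 - a + 2)^3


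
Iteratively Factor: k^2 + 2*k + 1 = (k + 1)*(k + 1)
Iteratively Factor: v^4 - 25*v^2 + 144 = (v - 3)*(v^3 + 3*v^2 - 16*v - 48) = (v - 3)*(v + 4)*(v^2 - v - 12) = (v - 3)*(v + 3)*(v + 4)*(v - 4)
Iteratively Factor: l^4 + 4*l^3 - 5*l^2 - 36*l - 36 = (l - 3)*(l^3 + 7*l^2 + 16*l + 12) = (l - 3)*(l + 3)*(l^2 + 4*l + 4) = (l - 3)*(l + 2)*(l + 3)*(l + 2)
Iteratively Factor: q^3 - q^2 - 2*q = (q + 1)*(q^2 - 2*q) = (q - 2)*(q + 1)*(q)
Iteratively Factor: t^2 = (t)*(t)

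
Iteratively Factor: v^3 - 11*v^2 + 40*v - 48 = (v - 4)*(v^2 - 7*v + 12) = (v - 4)*(v - 3)*(v - 4)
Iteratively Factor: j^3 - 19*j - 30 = (j + 3)*(j^2 - 3*j - 10) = (j - 5)*(j + 3)*(j + 2)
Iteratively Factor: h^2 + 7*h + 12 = (h + 3)*(h + 4)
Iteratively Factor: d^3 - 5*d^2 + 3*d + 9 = (d + 1)*(d^2 - 6*d + 9) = (d - 3)*(d + 1)*(d - 3)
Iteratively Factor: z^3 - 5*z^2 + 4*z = (z)*(z^2 - 5*z + 4) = z*(z - 1)*(z - 4)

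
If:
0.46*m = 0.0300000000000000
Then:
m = 0.07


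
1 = 1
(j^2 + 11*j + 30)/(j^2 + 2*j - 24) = (j + 5)/(j - 4)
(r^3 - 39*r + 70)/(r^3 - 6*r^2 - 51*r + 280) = (r - 2)/(r - 8)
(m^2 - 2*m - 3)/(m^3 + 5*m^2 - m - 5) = (m - 3)/(m^2 + 4*m - 5)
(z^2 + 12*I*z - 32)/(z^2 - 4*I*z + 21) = (z^2 + 12*I*z - 32)/(z^2 - 4*I*z + 21)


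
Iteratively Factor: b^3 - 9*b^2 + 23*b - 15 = (b - 5)*(b^2 - 4*b + 3) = (b - 5)*(b - 3)*(b - 1)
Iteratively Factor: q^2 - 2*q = (q)*(q - 2)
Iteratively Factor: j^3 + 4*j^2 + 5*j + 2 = (j + 1)*(j^2 + 3*j + 2) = (j + 1)*(j + 2)*(j + 1)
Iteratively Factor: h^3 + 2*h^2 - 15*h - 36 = (h + 3)*(h^2 - h - 12) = (h + 3)^2*(h - 4)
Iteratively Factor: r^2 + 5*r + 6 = (r + 3)*(r + 2)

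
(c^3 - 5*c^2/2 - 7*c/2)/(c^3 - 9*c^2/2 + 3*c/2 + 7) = c/(c - 2)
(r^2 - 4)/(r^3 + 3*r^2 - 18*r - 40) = (r - 2)/(r^2 + r - 20)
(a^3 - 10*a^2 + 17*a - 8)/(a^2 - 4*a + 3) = (a^2 - 9*a + 8)/(a - 3)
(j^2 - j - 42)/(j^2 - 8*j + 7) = (j + 6)/(j - 1)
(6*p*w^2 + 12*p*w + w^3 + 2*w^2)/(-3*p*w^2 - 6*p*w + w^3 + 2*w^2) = (-6*p - w)/(3*p - w)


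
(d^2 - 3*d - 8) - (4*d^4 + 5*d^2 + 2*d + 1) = -4*d^4 - 4*d^2 - 5*d - 9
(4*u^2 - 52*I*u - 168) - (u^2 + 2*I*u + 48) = 3*u^2 - 54*I*u - 216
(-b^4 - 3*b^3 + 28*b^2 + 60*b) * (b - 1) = -b^5 - 2*b^4 + 31*b^3 + 32*b^2 - 60*b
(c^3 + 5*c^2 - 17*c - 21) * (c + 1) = c^4 + 6*c^3 - 12*c^2 - 38*c - 21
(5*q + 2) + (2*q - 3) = 7*q - 1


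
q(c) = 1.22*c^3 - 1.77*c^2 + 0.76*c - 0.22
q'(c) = 3.66*c^2 - 3.54*c + 0.76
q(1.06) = 0.05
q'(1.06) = 1.12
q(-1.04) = -4.30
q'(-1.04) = 8.40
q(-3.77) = -93.61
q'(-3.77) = 66.13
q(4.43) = 74.48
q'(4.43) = 56.90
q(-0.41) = -0.91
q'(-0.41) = 2.83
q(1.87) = 2.99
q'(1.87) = 6.94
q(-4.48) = -148.85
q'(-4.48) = 90.08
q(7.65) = 448.20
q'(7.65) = 187.87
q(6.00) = 204.14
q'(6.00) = 111.28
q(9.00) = 752.63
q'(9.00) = 265.36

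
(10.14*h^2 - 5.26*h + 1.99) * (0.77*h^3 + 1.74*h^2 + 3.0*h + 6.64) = 7.8078*h^5 + 13.5934*h^4 + 22.7999*h^3 + 55.0122*h^2 - 28.9564*h + 13.2136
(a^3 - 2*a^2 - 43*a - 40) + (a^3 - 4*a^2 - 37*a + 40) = 2*a^3 - 6*a^2 - 80*a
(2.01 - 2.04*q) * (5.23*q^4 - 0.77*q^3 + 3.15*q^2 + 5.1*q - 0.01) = -10.6692*q^5 + 12.0831*q^4 - 7.9737*q^3 - 4.0725*q^2 + 10.2714*q - 0.0201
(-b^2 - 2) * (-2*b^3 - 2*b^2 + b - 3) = 2*b^5 + 2*b^4 + 3*b^3 + 7*b^2 - 2*b + 6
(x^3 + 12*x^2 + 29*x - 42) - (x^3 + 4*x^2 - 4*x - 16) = 8*x^2 + 33*x - 26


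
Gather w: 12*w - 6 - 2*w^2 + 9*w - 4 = -2*w^2 + 21*w - 10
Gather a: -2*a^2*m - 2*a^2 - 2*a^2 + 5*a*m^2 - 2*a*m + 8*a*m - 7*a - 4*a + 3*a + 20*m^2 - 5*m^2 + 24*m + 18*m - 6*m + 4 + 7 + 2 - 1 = a^2*(-2*m - 4) + a*(5*m^2 + 6*m - 8) + 15*m^2 + 36*m + 12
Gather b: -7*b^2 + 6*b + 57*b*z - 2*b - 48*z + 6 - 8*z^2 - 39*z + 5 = -7*b^2 + b*(57*z + 4) - 8*z^2 - 87*z + 11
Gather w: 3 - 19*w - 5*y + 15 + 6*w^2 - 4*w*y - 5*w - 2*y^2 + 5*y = 6*w^2 + w*(-4*y - 24) - 2*y^2 + 18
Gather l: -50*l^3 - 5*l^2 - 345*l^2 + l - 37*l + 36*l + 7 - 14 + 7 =-50*l^3 - 350*l^2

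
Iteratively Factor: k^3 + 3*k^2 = (k)*(k^2 + 3*k) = k*(k + 3)*(k)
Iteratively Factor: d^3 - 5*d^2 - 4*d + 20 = (d - 2)*(d^2 - 3*d - 10) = (d - 2)*(d + 2)*(d - 5)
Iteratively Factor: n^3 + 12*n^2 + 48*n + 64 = (n + 4)*(n^2 + 8*n + 16) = (n + 4)^2*(n + 4)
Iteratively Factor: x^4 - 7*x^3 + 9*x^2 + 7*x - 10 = (x - 5)*(x^3 - 2*x^2 - x + 2) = (x - 5)*(x + 1)*(x^2 - 3*x + 2) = (x - 5)*(x - 1)*(x + 1)*(x - 2)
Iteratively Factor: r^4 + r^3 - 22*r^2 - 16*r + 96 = (r - 2)*(r^3 + 3*r^2 - 16*r - 48) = (r - 4)*(r - 2)*(r^2 + 7*r + 12) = (r - 4)*(r - 2)*(r + 3)*(r + 4)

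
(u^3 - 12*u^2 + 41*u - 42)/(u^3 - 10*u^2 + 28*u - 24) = (u^2 - 10*u + 21)/(u^2 - 8*u + 12)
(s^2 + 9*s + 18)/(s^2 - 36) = (s + 3)/(s - 6)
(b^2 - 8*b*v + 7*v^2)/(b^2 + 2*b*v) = (b^2 - 8*b*v + 7*v^2)/(b*(b + 2*v))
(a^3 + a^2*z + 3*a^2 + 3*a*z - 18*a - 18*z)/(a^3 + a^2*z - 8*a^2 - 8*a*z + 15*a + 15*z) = (a + 6)/(a - 5)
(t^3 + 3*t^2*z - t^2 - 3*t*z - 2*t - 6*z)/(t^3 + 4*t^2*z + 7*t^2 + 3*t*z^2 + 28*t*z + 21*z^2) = (t^2 - t - 2)/(t^2 + t*z + 7*t + 7*z)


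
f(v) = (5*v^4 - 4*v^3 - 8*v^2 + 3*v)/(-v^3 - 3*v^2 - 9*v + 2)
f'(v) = (3*v^2 + 6*v + 9)*(5*v^4 - 4*v^3 - 8*v^2 + 3*v)/(-v^3 - 3*v^2 - 9*v + 2)^2 + (20*v^3 - 12*v^2 - 16*v + 3)/(-v^3 - 3*v^2 - 9*v + 2) = (-5*v^6 - 30*v^5 - 131*v^4 + 118*v^3 + 57*v^2 - 32*v + 6)/(v^6 + 6*v^5 + 27*v^4 + 50*v^3 + 69*v^2 - 36*v + 4)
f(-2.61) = 10.55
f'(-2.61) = -10.83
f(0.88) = 0.37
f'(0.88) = 0.07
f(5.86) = -13.62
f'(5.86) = -4.28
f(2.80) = -2.41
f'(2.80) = -2.69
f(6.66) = -17.11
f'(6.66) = -4.44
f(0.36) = 0.04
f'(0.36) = 1.77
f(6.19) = -15.04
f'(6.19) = -4.35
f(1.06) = 0.35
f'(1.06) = -0.25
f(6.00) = -14.22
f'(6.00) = -4.31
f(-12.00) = 77.81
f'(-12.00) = -5.25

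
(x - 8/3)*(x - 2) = x^2 - 14*x/3 + 16/3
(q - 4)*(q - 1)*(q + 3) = q^3 - 2*q^2 - 11*q + 12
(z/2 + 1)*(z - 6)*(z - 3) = z^3/2 - 7*z^2/2 + 18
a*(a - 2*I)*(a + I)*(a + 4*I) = a^4 + 3*I*a^3 + 6*a^2 + 8*I*a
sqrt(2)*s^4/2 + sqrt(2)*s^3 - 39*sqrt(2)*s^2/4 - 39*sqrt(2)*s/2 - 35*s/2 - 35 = (s - 7*sqrt(2)/2)*(s + sqrt(2))*(s + 5*sqrt(2)/2)*(sqrt(2)*s/2 + sqrt(2))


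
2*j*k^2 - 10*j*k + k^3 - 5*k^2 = k*(2*j + k)*(k - 5)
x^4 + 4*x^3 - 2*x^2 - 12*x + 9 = (x - 1)^2*(x + 3)^2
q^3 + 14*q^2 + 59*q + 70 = (q + 2)*(q + 5)*(q + 7)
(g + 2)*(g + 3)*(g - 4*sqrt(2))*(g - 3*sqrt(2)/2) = g^4 - 11*sqrt(2)*g^3/2 + 5*g^3 - 55*sqrt(2)*g^2/2 + 18*g^2 - 33*sqrt(2)*g + 60*g + 72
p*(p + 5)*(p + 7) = p^3 + 12*p^2 + 35*p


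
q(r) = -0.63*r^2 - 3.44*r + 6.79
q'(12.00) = -18.56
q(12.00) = -125.21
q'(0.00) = -3.44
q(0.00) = 6.79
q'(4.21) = -8.74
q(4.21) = -18.86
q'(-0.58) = -2.71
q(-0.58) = 8.57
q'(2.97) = -7.18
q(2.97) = -8.98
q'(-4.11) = 1.74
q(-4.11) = 10.29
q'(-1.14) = -2.00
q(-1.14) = 9.89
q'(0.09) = -3.55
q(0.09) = 6.48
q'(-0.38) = -2.96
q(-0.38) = 8.01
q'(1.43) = -5.24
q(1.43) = 0.58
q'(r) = -1.26*r - 3.44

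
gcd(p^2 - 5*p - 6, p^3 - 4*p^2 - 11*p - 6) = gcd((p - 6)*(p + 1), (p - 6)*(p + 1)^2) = p^2 - 5*p - 6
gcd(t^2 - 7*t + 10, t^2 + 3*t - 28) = 1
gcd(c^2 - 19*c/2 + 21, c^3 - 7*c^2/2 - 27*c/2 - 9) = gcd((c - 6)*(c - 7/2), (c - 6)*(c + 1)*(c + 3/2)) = c - 6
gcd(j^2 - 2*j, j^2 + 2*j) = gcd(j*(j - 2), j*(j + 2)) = j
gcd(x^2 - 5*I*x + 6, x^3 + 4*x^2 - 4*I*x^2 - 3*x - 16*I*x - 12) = 1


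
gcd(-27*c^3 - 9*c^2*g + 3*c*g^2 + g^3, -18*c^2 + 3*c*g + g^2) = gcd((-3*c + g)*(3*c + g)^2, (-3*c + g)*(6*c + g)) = 3*c - g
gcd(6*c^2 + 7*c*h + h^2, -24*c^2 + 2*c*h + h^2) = 6*c + h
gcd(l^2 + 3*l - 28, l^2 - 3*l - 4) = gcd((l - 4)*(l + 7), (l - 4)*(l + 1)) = l - 4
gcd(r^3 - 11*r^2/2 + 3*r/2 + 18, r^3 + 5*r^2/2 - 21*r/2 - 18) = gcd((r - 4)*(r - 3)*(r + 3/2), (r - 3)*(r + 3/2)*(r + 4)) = r^2 - 3*r/2 - 9/2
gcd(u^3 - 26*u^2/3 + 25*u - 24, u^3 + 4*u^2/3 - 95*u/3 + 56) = u^2 - 17*u/3 + 8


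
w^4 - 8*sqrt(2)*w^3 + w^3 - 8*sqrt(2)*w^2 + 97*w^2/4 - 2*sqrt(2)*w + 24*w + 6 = (w + 1/2)^2*(w - 6*sqrt(2))*(w - 2*sqrt(2))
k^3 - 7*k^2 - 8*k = k*(k - 8)*(k + 1)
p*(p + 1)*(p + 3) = p^3 + 4*p^2 + 3*p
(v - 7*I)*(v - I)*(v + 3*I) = v^3 - 5*I*v^2 + 17*v - 21*I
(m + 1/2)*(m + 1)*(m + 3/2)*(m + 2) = m^4 + 5*m^3 + 35*m^2/4 + 25*m/4 + 3/2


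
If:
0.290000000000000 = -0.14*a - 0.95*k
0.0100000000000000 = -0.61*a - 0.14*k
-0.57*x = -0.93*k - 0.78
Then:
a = 0.06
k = -0.31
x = 0.86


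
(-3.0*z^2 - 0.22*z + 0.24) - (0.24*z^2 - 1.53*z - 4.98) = -3.24*z^2 + 1.31*z + 5.22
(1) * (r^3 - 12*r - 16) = r^3 - 12*r - 16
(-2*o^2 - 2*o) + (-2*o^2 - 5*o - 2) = -4*o^2 - 7*o - 2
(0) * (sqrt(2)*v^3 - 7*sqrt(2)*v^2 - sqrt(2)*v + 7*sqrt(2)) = 0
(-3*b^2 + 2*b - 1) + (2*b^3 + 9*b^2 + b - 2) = 2*b^3 + 6*b^2 + 3*b - 3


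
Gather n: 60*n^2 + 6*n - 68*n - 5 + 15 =60*n^2 - 62*n + 10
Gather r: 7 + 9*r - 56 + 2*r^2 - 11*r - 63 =2*r^2 - 2*r - 112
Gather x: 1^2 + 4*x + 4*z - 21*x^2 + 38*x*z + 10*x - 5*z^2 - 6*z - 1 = -21*x^2 + x*(38*z + 14) - 5*z^2 - 2*z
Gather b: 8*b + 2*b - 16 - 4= 10*b - 20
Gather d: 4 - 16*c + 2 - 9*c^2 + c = -9*c^2 - 15*c + 6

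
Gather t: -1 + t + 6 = t + 5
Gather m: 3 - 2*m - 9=-2*m - 6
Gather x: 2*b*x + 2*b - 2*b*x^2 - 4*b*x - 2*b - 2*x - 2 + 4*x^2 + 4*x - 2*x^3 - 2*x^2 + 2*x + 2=-2*x^3 + x^2*(2 - 2*b) + x*(4 - 2*b)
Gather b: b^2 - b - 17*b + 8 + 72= b^2 - 18*b + 80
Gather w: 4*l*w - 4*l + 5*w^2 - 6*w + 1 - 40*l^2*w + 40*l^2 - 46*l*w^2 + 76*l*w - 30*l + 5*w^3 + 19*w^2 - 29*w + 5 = 40*l^2 - 34*l + 5*w^3 + w^2*(24 - 46*l) + w*(-40*l^2 + 80*l - 35) + 6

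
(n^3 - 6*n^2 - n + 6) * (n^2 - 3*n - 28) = n^5 - 9*n^4 - 11*n^3 + 177*n^2 + 10*n - 168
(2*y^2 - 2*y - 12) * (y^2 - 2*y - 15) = 2*y^4 - 6*y^3 - 38*y^2 + 54*y + 180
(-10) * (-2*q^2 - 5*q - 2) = 20*q^2 + 50*q + 20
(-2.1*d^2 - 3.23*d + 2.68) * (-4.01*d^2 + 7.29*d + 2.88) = 8.421*d^4 - 2.3567*d^3 - 40.3415*d^2 + 10.2348*d + 7.7184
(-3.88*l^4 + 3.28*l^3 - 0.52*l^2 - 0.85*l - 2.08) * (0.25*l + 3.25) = -0.97*l^5 - 11.79*l^4 + 10.53*l^3 - 1.9025*l^2 - 3.2825*l - 6.76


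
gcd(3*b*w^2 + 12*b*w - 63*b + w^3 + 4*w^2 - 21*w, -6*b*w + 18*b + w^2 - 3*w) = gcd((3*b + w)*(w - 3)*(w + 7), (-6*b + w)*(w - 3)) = w - 3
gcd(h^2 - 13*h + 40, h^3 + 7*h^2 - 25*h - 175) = h - 5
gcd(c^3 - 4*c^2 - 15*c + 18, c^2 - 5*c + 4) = c - 1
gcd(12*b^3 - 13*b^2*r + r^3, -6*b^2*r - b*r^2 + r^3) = -3*b + r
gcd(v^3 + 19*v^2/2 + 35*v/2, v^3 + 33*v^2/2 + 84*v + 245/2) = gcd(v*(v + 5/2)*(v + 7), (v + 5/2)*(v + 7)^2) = v^2 + 19*v/2 + 35/2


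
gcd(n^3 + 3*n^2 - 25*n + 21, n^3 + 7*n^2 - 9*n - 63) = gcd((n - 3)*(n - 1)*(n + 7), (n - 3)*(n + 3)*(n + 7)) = n^2 + 4*n - 21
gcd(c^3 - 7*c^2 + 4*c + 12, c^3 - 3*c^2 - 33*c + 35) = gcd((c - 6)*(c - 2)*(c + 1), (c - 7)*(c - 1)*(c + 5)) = 1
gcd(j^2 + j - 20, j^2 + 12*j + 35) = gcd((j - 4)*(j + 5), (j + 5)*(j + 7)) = j + 5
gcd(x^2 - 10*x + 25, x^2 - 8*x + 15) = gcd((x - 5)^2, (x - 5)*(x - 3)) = x - 5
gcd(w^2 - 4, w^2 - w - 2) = w - 2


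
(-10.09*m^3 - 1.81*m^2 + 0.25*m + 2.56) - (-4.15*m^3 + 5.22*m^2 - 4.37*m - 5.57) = -5.94*m^3 - 7.03*m^2 + 4.62*m + 8.13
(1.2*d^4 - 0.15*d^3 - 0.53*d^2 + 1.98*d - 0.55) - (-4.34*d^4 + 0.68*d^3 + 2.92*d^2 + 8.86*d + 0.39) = 5.54*d^4 - 0.83*d^3 - 3.45*d^2 - 6.88*d - 0.94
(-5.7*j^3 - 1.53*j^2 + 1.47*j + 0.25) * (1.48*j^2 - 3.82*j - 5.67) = -8.436*j^5 + 19.5096*j^4 + 40.3392*j^3 + 3.4297*j^2 - 9.2899*j - 1.4175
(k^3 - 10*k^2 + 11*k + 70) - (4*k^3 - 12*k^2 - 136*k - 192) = -3*k^3 + 2*k^2 + 147*k + 262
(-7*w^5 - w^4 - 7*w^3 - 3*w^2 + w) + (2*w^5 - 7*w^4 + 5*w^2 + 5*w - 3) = -5*w^5 - 8*w^4 - 7*w^3 + 2*w^2 + 6*w - 3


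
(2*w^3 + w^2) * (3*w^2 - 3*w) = 6*w^5 - 3*w^4 - 3*w^3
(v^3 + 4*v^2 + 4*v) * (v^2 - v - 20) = v^5 + 3*v^4 - 20*v^3 - 84*v^2 - 80*v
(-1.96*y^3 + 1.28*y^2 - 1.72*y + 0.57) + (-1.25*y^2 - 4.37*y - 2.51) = -1.96*y^3 + 0.03*y^2 - 6.09*y - 1.94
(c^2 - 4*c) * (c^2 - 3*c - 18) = c^4 - 7*c^3 - 6*c^2 + 72*c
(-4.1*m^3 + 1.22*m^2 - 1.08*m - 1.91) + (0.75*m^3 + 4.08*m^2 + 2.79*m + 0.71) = -3.35*m^3 + 5.3*m^2 + 1.71*m - 1.2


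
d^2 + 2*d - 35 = (d - 5)*(d + 7)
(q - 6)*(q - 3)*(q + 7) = q^3 - 2*q^2 - 45*q + 126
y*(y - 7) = y^2 - 7*y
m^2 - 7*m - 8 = (m - 8)*(m + 1)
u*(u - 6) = u^2 - 6*u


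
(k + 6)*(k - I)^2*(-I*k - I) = -I*k^4 - 2*k^3 - 7*I*k^3 - 14*k^2 - 5*I*k^2 - 12*k + 7*I*k + 6*I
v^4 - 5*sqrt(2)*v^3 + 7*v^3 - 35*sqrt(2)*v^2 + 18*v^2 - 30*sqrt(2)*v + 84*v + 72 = (v + 1)*(v + 6)*(v - 3*sqrt(2))*(v - 2*sqrt(2))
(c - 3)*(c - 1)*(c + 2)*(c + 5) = c^4 + 3*c^3 - 15*c^2 - 19*c + 30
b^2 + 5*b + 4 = (b + 1)*(b + 4)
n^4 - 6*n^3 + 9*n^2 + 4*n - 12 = (n - 3)*(n - 2)^2*(n + 1)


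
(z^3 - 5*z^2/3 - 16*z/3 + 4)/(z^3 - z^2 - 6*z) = (z - 2/3)/z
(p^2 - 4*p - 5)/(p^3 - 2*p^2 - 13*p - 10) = 1/(p + 2)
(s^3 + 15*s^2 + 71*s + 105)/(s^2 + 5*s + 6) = (s^2 + 12*s + 35)/(s + 2)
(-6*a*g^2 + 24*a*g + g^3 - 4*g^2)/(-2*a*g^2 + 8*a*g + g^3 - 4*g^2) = (6*a - g)/(2*a - g)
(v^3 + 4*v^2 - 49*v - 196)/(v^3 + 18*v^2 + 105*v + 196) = (v - 7)/(v + 7)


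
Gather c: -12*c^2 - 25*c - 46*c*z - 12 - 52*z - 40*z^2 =-12*c^2 + c*(-46*z - 25) - 40*z^2 - 52*z - 12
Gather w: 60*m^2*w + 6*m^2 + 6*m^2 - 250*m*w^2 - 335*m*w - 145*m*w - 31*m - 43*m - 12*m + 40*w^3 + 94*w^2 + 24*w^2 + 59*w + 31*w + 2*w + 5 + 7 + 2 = 12*m^2 - 86*m + 40*w^3 + w^2*(118 - 250*m) + w*(60*m^2 - 480*m + 92) + 14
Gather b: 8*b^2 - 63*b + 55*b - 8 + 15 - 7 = 8*b^2 - 8*b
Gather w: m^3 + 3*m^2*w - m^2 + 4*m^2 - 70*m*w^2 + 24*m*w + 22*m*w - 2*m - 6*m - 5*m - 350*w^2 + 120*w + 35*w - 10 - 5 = m^3 + 3*m^2 - 13*m + w^2*(-70*m - 350) + w*(3*m^2 + 46*m + 155) - 15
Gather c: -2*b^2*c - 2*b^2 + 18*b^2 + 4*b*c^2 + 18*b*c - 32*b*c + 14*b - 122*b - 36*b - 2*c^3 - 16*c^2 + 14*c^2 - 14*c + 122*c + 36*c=16*b^2 - 144*b - 2*c^3 + c^2*(4*b - 2) + c*(-2*b^2 - 14*b + 144)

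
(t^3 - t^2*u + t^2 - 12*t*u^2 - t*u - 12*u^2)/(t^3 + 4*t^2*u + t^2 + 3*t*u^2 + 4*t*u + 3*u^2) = (t - 4*u)/(t + u)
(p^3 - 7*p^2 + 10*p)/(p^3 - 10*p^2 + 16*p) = (p - 5)/(p - 8)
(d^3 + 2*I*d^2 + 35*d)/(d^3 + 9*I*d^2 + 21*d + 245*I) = d/(d + 7*I)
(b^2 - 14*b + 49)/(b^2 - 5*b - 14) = (b - 7)/(b + 2)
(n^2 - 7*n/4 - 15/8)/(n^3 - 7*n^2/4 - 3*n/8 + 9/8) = (2*n - 5)/(2*n^2 - 5*n + 3)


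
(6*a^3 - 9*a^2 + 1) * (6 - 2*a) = -12*a^4 + 54*a^3 - 54*a^2 - 2*a + 6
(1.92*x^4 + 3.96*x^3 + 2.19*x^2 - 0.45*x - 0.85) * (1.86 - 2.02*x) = -3.8784*x^5 - 4.428*x^4 + 2.9418*x^3 + 4.9824*x^2 + 0.88*x - 1.581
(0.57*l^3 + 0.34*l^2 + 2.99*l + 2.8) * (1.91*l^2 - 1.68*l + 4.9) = 1.0887*l^5 - 0.3082*l^4 + 7.9327*l^3 + 1.9908*l^2 + 9.947*l + 13.72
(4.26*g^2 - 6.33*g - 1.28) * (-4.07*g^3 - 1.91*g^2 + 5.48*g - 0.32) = -17.3382*g^5 + 17.6265*g^4 + 40.6447*g^3 - 33.6068*g^2 - 4.9888*g + 0.4096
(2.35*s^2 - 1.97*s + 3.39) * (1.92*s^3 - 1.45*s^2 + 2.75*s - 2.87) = 4.512*s^5 - 7.1899*s^4 + 15.8278*s^3 - 17.0775*s^2 + 14.9764*s - 9.7293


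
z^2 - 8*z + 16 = (z - 4)^2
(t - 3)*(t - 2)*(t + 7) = t^3 + 2*t^2 - 29*t + 42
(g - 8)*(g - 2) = g^2 - 10*g + 16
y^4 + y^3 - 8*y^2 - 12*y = y*(y - 3)*(y + 2)^2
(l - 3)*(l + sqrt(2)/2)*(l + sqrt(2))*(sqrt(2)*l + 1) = sqrt(2)*l^4 - 3*sqrt(2)*l^3 + 4*l^3 - 12*l^2 + 5*sqrt(2)*l^2/2 - 15*sqrt(2)*l/2 + l - 3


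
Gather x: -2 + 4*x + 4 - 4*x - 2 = 0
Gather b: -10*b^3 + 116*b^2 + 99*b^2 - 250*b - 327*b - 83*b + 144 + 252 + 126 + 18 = -10*b^3 + 215*b^2 - 660*b + 540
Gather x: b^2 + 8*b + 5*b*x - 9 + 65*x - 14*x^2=b^2 + 8*b - 14*x^2 + x*(5*b + 65) - 9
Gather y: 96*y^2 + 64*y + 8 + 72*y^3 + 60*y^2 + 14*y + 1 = 72*y^3 + 156*y^2 + 78*y + 9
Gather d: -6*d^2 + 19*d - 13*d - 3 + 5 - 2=-6*d^2 + 6*d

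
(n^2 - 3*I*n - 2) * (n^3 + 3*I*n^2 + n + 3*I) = n^5 + 8*n^3 - 6*I*n^2 + 7*n - 6*I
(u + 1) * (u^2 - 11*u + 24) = u^3 - 10*u^2 + 13*u + 24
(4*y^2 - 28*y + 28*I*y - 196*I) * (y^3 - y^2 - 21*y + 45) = 4*y^5 - 32*y^4 + 28*I*y^4 - 56*y^3 - 224*I*y^3 + 768*y^2 - 392*I*y^2 - 1260*y + 5376*I*y - 8820*I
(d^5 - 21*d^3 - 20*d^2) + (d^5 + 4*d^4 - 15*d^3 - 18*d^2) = 2*d^5 + 4*d^4 - 36*d^3 - 38*d^2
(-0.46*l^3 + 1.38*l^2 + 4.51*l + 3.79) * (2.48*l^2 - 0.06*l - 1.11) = -1.1408*l^5 + 3.45*l^4 + 11.6126*l^3 + 7.5968*l^2 - 5.2335*l - 4.2069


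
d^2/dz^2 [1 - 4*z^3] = -24*z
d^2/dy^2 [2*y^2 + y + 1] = 4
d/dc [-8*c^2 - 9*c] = -16*c - 9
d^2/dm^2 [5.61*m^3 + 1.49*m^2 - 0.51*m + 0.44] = 33.66*m + 2.98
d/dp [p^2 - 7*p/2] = 2*p - 7/2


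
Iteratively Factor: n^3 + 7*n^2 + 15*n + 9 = (n + 1)*(n^2 + 6*n + 9) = (n + 1)*(n + 3)*(n + 3)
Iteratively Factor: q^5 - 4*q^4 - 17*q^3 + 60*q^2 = (q)*(q^4 - 4*q^3 - 17*q^2 + 60*q) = q^2*(q^3 - 4*q^2 - 17*q + 60) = q^2*(q + 4)*(q^2 - 8*q + 15) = q^2*(q - 3)*(q + 4)*(q - 5)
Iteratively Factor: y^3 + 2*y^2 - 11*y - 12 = (y - 3)*(y^2 + 5*y + 4) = (y - 3)*(y + 1)*(y + 4)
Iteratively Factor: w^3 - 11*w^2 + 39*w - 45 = (w - 3)*(w^2 - 8*w + 15) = (w - 3)^2*(w - 5)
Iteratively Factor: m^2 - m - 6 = (m + 2)*(m - 3)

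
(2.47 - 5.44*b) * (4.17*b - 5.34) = -22.6848*b^2 + 39.3495*b - 13.1898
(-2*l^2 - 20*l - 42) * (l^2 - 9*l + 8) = -2*l^4 - 2*l^3 + 122*l^2 + 218*l - 336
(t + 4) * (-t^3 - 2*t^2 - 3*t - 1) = -t^4 - 6*t^3 - 11*t^2 - 13*t - 4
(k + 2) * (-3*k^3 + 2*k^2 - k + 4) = -3*k^4 - 4*k^3 + 3*k^2 + 2*k + 8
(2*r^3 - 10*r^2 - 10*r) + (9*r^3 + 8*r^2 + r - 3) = 11*r^3 - 2*r^2 - 9*r - 3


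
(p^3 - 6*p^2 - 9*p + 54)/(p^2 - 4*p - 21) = (p^2 - 9*p + 18)/(p - 7)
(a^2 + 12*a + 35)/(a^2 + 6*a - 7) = (a + 5)/(a - 1)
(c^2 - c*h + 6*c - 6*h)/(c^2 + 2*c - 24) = (c - h)/(c - 4)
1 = 1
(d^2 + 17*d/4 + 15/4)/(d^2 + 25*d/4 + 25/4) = (d + 3)/(d + 5)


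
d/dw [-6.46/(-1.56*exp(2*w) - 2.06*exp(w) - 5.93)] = (-20.1552*exp(w) - 13.3076)*exp(w)/(1.56*exp(2*w) + 2.06*exp(w) + 5.93)^2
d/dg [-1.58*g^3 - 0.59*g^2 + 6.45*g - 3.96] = -4.74*g^2 - 1.18*g + 6.45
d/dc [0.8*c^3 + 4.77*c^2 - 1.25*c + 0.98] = 2.4*c^2 + 9.54*c - 1.25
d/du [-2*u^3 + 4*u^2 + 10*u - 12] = -6*u^2 + 8*u + 10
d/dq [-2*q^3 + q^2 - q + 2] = -6*q^2 + 2*q - 1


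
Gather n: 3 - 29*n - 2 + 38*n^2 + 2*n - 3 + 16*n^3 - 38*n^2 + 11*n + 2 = 16*n^3 - 16*n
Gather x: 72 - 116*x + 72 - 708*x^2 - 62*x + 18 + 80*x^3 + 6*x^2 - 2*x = 80*x^3 - 702*x^2 - 180*x + 162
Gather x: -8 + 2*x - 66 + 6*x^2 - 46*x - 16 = 6*x^2 - 44*x - 90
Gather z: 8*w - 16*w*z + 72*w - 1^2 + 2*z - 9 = 80*w + z*(2 - 16*w) - 10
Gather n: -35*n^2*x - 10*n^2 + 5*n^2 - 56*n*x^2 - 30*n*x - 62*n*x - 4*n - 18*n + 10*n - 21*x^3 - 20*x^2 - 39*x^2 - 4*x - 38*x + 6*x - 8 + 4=n^2*(-35*x - 5) + n*(-56*x^2 - 92*x - 12) - 21*x^3 - 59*x^2 - 36*x - 4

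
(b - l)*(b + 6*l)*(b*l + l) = b^3*l + 5*b^2*l^2 + b^2*l - 6*b*l^3 + 5*b*l^2 - 6*l^3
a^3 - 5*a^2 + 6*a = a*(a - 3)*(a - 2)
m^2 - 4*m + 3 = (m - 3)*(m - 1)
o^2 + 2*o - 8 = (o - 2)*(o + 4)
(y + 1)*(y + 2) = y^2 + 3*y + 2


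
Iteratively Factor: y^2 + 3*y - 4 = (y + 4)*(y - 1)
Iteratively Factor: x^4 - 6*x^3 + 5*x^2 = (x)*(x^3 - 6*x^2 + 5*x) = x^2*(x^2 - 6*x + 5) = x^2*(x - 1)*(x - 5)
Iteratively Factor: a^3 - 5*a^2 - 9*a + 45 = (a + 3)*(a^2 - 8*a + 15) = (a - 5)*(a + 3)*(a - 3)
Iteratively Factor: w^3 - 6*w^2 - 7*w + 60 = (w - 4)*(w^2 - 2*w - 15) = (w - 4)*(w + 3)*(w - 5)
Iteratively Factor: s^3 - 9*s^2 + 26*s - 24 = (s - 2)*(s^2 - 7*s + 12) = (s - 3)*(s - 2)*(s - 4)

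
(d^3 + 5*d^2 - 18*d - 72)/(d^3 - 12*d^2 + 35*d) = (d^3 + 5*d^2 - 18*d - 72)/(d*(d^2 - 12*d + 35))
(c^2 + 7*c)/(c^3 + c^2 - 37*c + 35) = c/(c^2 - 6*c + 5)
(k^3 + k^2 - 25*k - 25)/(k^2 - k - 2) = (k^2 - 25)/(k - 2)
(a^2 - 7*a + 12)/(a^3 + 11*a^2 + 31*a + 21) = (a^2 - 7*a + 12)/(a^3 + 11*a^2 + 31*a + 21)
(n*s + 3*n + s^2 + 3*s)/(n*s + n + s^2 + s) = (s + 3)/(s + 1)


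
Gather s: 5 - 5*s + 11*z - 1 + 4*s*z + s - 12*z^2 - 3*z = s*(4*z - 4) - 12*z^2 + 8*z + 4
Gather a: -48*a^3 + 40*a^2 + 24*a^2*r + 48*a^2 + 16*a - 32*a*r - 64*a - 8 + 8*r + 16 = -48*a^3 + a^2*(24*r + 88) + a*(-32*r - 48) + 8*r + 8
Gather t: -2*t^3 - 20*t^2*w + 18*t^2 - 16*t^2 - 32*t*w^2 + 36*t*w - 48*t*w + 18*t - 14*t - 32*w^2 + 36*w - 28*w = -2*t^3 + t^2*(2 - 20*w) + t*(-32*w^2 - 12*w + 4) - 32*w^2 + 8*w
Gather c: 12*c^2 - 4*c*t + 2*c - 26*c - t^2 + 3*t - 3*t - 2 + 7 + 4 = 12*c^2 + c*(-4*t - 24) - t^2 + 9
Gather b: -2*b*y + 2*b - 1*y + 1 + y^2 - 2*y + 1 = b*(2 - 2*y) + y^2 - 3*y + 2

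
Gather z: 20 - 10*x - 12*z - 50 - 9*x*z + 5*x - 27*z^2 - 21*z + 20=-5*x - 27*z^2 + z*(-9*x - 33) - 10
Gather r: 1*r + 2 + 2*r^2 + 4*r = 2*r^2 + 5*r + 2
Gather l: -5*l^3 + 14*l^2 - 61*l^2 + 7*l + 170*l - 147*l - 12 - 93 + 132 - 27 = -5*l^3 - 47*l^2 + 30*l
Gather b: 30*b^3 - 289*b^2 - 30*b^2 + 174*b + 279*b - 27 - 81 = 30*b^3 - 319*b^2 + 453*b - 108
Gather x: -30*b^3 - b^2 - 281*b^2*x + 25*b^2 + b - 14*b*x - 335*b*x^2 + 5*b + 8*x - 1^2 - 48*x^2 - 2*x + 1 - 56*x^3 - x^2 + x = -30*b^3 + 24*b^2 + 6*b - 56*x^3 + x^2*(-335*b - 49) + x*(-281*b^2 - 14*b + 7)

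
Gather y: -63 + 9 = -54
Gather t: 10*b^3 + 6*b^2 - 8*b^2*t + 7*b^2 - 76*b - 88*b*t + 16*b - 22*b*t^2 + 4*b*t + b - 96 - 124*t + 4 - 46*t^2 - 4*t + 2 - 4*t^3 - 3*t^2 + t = 10*b^3 + 13*b^2 - 59*b - 4*t^3 + t^2*(-22*b - 49) + t*(-8*b^2 - 84*b - 127) - 90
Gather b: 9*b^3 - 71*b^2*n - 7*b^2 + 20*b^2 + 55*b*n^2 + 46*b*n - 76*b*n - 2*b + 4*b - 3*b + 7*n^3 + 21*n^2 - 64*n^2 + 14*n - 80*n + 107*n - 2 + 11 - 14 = 9*b^3 + b^2*(13 - 71*n) + b*(55*n^2 - 30*n - 1) + 7*n^3 - 43*n^2 + 41*n - 5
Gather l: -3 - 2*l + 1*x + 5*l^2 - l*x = 5*l^2 + l*(-x - 2) + x - 3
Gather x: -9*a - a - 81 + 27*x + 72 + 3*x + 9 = -10*a + 30*x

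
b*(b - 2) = b^2 - 2*b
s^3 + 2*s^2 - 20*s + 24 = (s - 2)^2*(s + 6)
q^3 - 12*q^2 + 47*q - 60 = (q - 5)*(q - 4)*(q - 3)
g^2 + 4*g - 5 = (g - 1)*(g + 5)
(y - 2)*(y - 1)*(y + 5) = y^3 + 2*y^2 - 13*y + 10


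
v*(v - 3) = v^2 - 3*v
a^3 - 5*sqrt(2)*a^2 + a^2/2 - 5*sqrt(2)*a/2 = a*(a + 1/2)*(a - 5*sqrt(2))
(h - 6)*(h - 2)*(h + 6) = h^3 - 2*h^2 - 36*h + 72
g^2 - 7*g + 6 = (g - 6)*(g - 1)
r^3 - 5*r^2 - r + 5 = (r - 5)*(r - 1)*(r + 1)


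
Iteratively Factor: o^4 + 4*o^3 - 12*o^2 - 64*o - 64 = (o + 2)*(o^3 + 2*o^2 - 16*o - 32) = (o - 4)*(o + 2)*(o^2 + 6*o + 8) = (o - 4)*(o + 2)*(o + 4)*(o + 2)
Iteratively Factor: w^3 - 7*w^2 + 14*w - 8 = (w - 4)*(w^2 - 3*w + 2) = (w - 4)*(w - 2)*(w - 1)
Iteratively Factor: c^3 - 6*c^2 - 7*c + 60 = (c + 3)*(c^2 - 9*c + 20) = (c - 4)*(c + 3)*(c - 5)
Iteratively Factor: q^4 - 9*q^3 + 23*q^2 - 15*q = (q)*(q^3 - 9*q^2 + 23*q - 15) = q*(q - 3)*(q^2 - 6*q + 5) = q*(q - 3)*(q - 1)*(q - 5)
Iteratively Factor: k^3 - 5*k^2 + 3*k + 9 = (k - 3)*(k^2 - 2*k - 3) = (k - 3)^2*(k + 1)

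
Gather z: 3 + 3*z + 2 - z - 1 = 2*z + 4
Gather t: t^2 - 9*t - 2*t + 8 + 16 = t^2 - 11*t + 24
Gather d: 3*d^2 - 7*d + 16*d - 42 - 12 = 3*d^2 + 9*d - 54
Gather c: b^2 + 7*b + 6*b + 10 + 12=b^2 + 13*b + 22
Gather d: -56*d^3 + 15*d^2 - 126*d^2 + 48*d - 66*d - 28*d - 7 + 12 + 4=-56*d^3 - 111*d^2 - 46*d + 9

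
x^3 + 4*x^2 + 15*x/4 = x*(x + 3/2)*(x + 5/2)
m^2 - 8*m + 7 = (m - 7)*(m - 1)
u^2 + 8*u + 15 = (u + 3)*(u + 5)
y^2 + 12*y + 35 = (y + 5)*(y + 7)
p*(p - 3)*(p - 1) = p^3 - 4*p^2 + 3*p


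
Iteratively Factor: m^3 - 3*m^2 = (m)*(m^2 - 3*m) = m*(m - 3)*(m)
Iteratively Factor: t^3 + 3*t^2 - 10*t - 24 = (t - 3)*(t^2 + 6*t + 8) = (t - 3)*(t + 4)*(t + 2)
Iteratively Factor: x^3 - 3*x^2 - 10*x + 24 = (x - 2)*(x^2 - x - 12) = (x - 4)*(x - 2)*(x + 3)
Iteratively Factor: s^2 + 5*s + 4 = (s + 4)*(s + 1)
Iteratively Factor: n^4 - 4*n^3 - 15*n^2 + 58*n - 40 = (n + 4)*(n^3 - 8*n^2 + 17*n - 10) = (n - 1)*(n + 4)*(n^2 - 7*n + 10) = (n - 5)*(n - 1)*(n + 4)*(n - 2)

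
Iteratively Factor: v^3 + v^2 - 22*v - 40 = (v - 5)*(v^2 + 6*v + 8) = (v - 5)*(v + 2)*(v + 4)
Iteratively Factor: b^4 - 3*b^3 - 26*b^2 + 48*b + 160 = (b - 4)*(b^3 + b^2 - 22*b - 40) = (b - 5)*(b - 4)*(b^2 + 6*b + 8) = (b - 5)*(b - 4)*(b + 4)*(b + 2)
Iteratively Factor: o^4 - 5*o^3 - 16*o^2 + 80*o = (o)*(o^3 - 5*o^2 - 16*o + 80) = o*(o - 4)*(o^2 - o - 20) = o*(o - 4)*(o + 4)*(o - 5)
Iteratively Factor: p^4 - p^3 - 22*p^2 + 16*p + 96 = (p - 4)*(p^3 + 3*p^2 - 10*p - 24) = (p - 4)*(p + 4)*(p^2 - p - 6) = (p - 4)*(p - 3)*(p + 4)*(p + 2)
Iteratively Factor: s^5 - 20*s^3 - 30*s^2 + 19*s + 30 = (s + 1)*(s^4 - s^3 - 19*s^2 - 11*s + 30) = (s - 5)*(s + 1)*(s^3 + 4*s^2 + s - 6) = (s - 5)*(s + 1)*(s + 2)*(s^2 + 2*s - 3) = (s - 5)*(s + 1)*(s + 2)*(s + 3)*(s - 1)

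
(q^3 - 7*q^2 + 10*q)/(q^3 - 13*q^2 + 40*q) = (q - 2)/(q - 8)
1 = 1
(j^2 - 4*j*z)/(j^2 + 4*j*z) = (j - 4*z)/(j + 4*z)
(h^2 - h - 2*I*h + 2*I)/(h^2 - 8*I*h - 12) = (h - 1)/(h - 6*I)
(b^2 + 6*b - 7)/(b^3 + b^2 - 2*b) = (b + 7)/(b*(b + 2))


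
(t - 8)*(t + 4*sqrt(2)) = t^2 - 8*t + 4*sqrt(2)*t - 32*sqrt(2)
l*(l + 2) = l^2 + 2*l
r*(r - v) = r^2 - r*v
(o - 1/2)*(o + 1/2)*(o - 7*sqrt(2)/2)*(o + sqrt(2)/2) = o^4 - 3*sqrt(2)*o^3 - 15*o^2/4 + 3*sqrt(2)*o/4 + 7/8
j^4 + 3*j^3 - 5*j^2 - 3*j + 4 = (j - 1)^2*(j + 1)*(j + 4)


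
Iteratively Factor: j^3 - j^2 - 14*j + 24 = (j - 2)*(j^2 + j - 12) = (j - 2)*(j + 4)*(j - 3)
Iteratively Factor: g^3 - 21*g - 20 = (g + 4)*(g^2 - 4*g - 5) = (g - 5)*(g + 4)*(g + 1)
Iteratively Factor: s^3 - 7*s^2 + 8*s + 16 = (s - 4)*(s^2 - 3*s - 4) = (s - 4)*(s + 1)*(s - 4)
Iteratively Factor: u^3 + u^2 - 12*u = (u - 3)*(u^2 + 4*u) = u*(u - 3)*(u + 4)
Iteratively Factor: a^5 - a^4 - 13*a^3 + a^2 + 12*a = (a)*(a^4 - a^3 - 13*a^2 + a + 12) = a*(a - 1)*(a^3 - 13*a - 12) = a*(a - 4)*(a - 1)*(a^2 + 4*a + 3) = a*(a - 4)*(a - 1)*(a + 3)*(a + 1)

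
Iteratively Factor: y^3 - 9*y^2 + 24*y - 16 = (y - 4)*(y^2 - 5*y + 4) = (y - 4)^2*(y - 1)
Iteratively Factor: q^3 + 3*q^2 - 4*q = (q + 4)*(q^2 - q) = q*(q + 4)*(q - 1)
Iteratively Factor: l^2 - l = (l)*(l - 1)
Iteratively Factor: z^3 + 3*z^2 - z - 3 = (z + 1)*(z^2 + 2*z - 3) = (z + 1)*(z + 3)*(z - 1)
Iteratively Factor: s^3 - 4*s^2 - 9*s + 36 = (s + 3)*(s^2 - 7*s + 12) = (s - 4)*(s + 3)*(s - 3)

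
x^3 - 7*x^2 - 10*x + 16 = (x - 8)*(x - 1)*(x + 2)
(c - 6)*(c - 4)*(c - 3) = c^3 - 13*c^2 + 54*c - 72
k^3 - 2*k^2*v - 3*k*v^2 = k*(k - 3*v)*(k + v)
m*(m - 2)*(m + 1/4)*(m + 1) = m^4 - 3*m^3/4 - 9*m^2/4 - m/2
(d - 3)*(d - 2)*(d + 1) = d^3 - 4*d^2 + d + 6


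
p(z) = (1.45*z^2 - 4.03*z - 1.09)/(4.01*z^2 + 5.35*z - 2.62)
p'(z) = (-8.02*z - 5.35)*(1.45*z^2 - 4.03*z - 1.09)/(4.01*z^2 + 5.35*z - 2.62)^2 + (2.9*z - 4.03)/(4.01*z^2 + 5.35*z - 2.62) = (23.9178*z^2 + 1.1438*z + 16.3901)/(16.0801*z^4 + 42.907*z^3 + 7.6101*z^2 - 28.034*z + 6.8644)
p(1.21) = -0.40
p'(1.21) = 0.56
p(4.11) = 0.08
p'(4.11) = 0.06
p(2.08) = -0.12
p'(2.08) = 0.18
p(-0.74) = -0.61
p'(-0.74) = 1.49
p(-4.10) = 0.93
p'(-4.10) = 0.23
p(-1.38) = -3.06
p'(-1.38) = 10.78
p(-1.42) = -3.55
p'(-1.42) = 13.87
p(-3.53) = 1.10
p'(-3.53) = 0.38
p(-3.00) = 1.38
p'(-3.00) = 0.75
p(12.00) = 0.25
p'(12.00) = 0.01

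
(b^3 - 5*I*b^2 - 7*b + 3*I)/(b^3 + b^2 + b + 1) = (b^2 - 4*I*b - 3)/(b^2 + b*(1 + I) + I)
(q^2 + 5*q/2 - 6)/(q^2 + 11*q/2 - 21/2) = (q + 4)/(q + 7)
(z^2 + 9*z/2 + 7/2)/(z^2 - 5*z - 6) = (z + 7/2)/(z - 6)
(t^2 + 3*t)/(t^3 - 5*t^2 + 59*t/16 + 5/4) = 16*t*(t + 3)/(16*t^3 - 80*t^2 + 59*t + 20)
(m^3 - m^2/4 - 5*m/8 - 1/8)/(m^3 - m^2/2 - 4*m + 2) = (8*m^3 - 2*m^2 - 5*m - 1)/(4*(2*m^3 - m^2 - 8*m + 4))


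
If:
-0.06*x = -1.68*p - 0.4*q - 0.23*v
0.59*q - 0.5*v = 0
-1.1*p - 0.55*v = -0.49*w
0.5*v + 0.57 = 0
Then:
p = 0.0357142857142857*x + 0.386095641646489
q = -0.97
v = -1.14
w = 0.0801749271137026*x - 0.41284651875278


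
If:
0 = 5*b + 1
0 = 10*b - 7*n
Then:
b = -1/5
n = -2/7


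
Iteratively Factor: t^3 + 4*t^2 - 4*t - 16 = (t - 2)*(t^2 + 6*t + 8) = (t - 2)*(t + 2)*(t + 4)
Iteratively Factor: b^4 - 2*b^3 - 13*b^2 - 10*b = (b + 2)*(b^3 - 4*b^2 - 5*b) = (b - 5)*(b + 2)*(b^2 + b) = b*(b - 5)*(b + 2)*(b + 1)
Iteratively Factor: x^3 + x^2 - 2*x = (x)*(x^2 + x - 2) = x*(x - 1)*(x + 2)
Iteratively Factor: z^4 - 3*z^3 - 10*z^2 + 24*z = (z + 3)*(z^3 - 6*z^2 + 8*z) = (z - 2)*(z + 3)*(z^2 - 4*z) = z*(z - 2)*(z + 3)*(z - 4)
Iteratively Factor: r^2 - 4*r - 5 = (r + 1)*(r - 5)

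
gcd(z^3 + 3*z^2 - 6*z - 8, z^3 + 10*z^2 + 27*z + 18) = z + 1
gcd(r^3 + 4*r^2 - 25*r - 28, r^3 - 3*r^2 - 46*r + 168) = r^2 + 3*r - 28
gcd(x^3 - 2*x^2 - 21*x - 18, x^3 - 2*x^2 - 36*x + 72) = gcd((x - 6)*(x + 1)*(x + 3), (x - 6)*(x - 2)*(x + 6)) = x - 6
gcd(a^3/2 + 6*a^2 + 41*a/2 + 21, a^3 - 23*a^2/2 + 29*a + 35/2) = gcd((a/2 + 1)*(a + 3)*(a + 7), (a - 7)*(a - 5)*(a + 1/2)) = 1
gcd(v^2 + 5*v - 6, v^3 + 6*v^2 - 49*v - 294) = v + 6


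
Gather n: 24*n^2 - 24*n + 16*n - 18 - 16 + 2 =24*n^2 - 8*n - 32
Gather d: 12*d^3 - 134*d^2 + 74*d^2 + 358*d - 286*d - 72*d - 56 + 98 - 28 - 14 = 12*d^3 - 60*d^2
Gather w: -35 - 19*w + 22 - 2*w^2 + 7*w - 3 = -2*w^2 - 12*w - 16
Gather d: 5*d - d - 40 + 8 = 4*d - 32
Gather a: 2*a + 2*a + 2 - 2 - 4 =4*a - 4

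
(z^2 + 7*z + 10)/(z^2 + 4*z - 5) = (z + 2)/(z - 1)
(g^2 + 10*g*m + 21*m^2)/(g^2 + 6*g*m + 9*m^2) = (g + 7*m)/(g + 3*m)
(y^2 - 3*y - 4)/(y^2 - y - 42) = (-y^2 + 3*y + 4)/(-y^2 + y + 42)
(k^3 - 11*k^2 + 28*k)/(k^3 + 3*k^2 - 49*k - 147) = k*(k - 4)/(k^2 + 10*k + 21)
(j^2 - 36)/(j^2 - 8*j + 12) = (j + 6)/(j - 2)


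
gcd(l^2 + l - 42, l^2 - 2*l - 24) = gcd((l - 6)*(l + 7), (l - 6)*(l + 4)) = l - 6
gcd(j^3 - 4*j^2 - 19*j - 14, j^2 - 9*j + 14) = j - 7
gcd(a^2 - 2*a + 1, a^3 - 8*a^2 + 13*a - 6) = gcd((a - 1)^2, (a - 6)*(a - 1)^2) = a^2 - 2*a + 1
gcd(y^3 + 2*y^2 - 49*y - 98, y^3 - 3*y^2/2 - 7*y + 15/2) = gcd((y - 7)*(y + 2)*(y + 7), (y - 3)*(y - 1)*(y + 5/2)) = 1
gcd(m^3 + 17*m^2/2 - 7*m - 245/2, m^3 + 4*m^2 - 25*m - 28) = m + 7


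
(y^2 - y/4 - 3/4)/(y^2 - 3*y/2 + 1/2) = (4*y + 3)/(2*(2*y - 1))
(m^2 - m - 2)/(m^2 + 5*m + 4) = (m - 2)/(m + 4)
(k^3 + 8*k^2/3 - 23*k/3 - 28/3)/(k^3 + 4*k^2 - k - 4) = (k - 7/3)/(k - 1)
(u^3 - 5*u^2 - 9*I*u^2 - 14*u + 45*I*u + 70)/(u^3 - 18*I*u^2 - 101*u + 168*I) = (u^2 - u*(5 + 2*I) + 10*I)/(u^2 - 11*I*u - 24)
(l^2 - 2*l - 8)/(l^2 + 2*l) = (l - 4)/l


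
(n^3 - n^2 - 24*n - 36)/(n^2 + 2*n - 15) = (n^3 - n^2 - 24*n - 36)/(n^2 + 2*n - 15)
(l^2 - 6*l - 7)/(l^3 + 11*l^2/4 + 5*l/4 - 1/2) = 4*(l - 7)/(4*l^2 + 7*l - 2)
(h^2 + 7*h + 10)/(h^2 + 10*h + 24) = (h^2 + 7*h + 10)/(h^2 + 10*h + 24)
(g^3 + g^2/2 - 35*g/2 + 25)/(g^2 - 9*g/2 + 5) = g + 5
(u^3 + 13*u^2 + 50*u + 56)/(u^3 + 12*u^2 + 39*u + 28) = (u + 2)/(u + 1)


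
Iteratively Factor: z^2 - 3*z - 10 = (z + 2)*(z - 5)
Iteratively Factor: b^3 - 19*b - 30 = (b + 3)*(b^2 - 3*b - 10) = (b - 5)*(b + 3)*(b + 2)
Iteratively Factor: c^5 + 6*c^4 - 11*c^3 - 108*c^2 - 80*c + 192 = (c + 4)*(c^4 + 2*c^3 - 19*c^2 - 32*c + 48) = (c + 3)*(c + 4)*(c^3 - c^2 - 16*c + 16) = (c - 4)*(c + 3)*(c + 4)*(c^2 + 3*c - 4) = (c - 4)*(c - 1)*(c + 3)*(c + 4)*(c + 4)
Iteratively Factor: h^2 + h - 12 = (h + 4)*(h - 3)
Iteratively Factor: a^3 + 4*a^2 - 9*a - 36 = (a - 3)*(a^2 + 7*a + 12) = (a - 3)*(a + 3)*(a + 4)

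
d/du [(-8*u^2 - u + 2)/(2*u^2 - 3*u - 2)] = 2*(13*u^2 + 12*u + 4)/(4*u^4 - 12*u^3 + u^2 + 12*u + 4)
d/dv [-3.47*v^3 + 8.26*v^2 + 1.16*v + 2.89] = -10.41*v^2 + 16.52*v + 1.16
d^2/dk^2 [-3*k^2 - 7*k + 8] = -6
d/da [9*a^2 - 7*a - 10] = 18*a - 7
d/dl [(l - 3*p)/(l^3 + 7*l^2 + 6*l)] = (l*(l^2 + 7*l + 6) - (l - 3*p)*(3*l^2 + 14*l + 6))/(l^2*(l^2 + 7*l + 6)^2)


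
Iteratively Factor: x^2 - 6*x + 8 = (x - 2)*(x - 4)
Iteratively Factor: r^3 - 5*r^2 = (r)*(r^2 - 5*r) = r^2*(r - 5)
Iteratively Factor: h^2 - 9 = (h - 3)*(h + 3)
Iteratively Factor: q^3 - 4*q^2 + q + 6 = (q - 3)*(q^2 - q - 2) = (q - 3)*(q - 2)*(q + 1)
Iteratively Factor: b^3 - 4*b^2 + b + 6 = (b - 3)*(b^2 - b - 2) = (b - 3)*(b + 1)*(b - 2)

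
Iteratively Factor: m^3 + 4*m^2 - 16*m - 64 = (m + 4)*(m^2 - 16) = (m + 4)^2*(m - 4)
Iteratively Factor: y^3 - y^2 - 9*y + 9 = (y + 3)*(y^2 - 4*y + 3) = (y - 3)*(y + 3)*(y - 1)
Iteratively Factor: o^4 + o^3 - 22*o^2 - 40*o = (o)*(o^3 + o^2 - 22*o - 40) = o*(o + 2)*(o^2 - o - 20) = o*(o - 5)*(o + 2)*(o + 4)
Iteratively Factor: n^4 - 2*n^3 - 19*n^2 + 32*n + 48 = (n - 3)*(n^3 + n^2 - 16*n - 16) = (n - 3)*(n + 4)*(n^2 - 3*n - 4) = (n - 4)*(n - 3)*(n + 4)*(n + 1)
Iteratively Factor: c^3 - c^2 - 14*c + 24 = (c + 4)*(c^2 - 5*c + 6) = (c - 3)*(c + 4)*(c - 2)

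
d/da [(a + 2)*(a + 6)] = 2*a + 8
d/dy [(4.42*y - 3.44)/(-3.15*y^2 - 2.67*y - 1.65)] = (13.923*y^2 - 21.672*y - 16.4778)/(9.9225*y^4 + 16.821*y^3 + 17.5239*y^2 + 8.811*y + 2.7225)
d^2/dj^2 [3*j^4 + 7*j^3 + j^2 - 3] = 36*j^2 + 42*j + 2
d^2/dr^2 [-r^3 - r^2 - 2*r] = -6*r - 2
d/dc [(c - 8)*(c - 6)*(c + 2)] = 3*c^2 - 24*c + 20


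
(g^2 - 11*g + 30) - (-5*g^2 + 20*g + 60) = 6*g^2 - 31*g - 30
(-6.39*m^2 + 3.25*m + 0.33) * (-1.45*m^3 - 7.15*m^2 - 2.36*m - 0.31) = 9.2655*m^5 + 40.976*m^4 - 8.6356*m^3 - 8.0486*m^2 - 1.7863*m - 0.1023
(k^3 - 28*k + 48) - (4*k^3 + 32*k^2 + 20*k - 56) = -3*k^3 - 32*k^2 - 48*k + 104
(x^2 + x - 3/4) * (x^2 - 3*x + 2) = x^4 - 2*x^3 - 7*x^2/4 + 17*x/4 - 3/2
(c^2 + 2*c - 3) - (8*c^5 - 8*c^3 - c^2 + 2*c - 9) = -8*c^5 + 8*c^3 + 2*c^2 + 6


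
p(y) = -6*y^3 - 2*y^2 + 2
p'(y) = -18*y^2 - 4*y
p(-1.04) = 6.59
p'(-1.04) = -15.31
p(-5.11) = 750.37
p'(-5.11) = -449.58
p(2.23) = -74.48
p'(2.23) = -98.43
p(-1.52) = 18.45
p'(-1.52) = -35.51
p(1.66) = -30.96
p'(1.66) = -56.24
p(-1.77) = 29.01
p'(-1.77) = -49.31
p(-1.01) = 6.14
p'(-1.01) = -14.32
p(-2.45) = 78.23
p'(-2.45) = -98.24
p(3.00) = -178.00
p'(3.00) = -174.00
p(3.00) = -178.00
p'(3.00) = -174.00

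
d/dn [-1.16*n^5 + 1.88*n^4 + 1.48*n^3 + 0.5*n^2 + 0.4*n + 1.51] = -5.8*n^4 + 7.52*n^3 + 4.44*n^2 + 1.0*n + 0.4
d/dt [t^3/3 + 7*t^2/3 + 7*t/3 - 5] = t^2 + 14*t/3 + 7/3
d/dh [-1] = 0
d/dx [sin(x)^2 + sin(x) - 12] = sin(2*x) + cos(x)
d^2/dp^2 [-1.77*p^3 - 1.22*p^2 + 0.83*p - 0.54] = -10.62*p - 2.44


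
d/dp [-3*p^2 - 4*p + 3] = -6*p - 4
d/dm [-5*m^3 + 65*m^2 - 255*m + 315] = -15*m^2 + 130*m - 255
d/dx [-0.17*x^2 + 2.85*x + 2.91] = 2.85 - 0.34*x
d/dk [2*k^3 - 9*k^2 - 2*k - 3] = 6*k^2 - 18*k - 2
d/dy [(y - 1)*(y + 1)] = 2*y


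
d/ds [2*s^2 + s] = 4*s + 1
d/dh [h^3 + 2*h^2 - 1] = h*(3*h + 4)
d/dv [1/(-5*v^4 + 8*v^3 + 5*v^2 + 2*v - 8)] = 2*(10*v^3 - 12*v^2 - 5*v - 1)/(-5*v^4 + 8*v^3 + 5*v^2 + 2*v - 8)^2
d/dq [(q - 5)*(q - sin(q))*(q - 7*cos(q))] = (5 - q)*(q - 7*cos(q))*(cos(q) - 1) + (q - 5)*(q - sin(q))*(7*sin(q) + 1) + (q - sin(q))*(q - 7*cos(q))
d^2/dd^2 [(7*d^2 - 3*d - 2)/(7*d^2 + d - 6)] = 8*(-49*d^3 + 147*d^2 - 105*d + 37)/(343*d^6 + 147*d^5 - 861*d^4 - 251*d^3 + 738*d^2 + 108*d - 216)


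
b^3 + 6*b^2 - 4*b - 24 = (b - 2)*(b + 2)*(b + 6)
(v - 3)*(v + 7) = v^2 + 4*v - 21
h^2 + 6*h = h*(h + 6)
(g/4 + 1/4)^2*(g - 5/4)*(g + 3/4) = g^4/16 + 3*g^3/32 - 15*g^2/256 - 19*g/128 - 15/256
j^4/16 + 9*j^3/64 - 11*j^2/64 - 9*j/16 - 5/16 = (j/4 + 1/4)*(j/4 + 1/2)*(j - 2)*(j + 5/4)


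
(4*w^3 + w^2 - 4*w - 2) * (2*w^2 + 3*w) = 8*w^5 + 14*w^4 - 5*w^3 - 16*w^2 - 6*w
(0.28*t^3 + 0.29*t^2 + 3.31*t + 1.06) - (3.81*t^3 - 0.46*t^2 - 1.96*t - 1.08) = -3.53*t^3 + 0.75*t^2 + 5.27*t + 2.14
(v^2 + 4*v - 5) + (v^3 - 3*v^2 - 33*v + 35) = v^3 - 2*v^2 - 29*v + 30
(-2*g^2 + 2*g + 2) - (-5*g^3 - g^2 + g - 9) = 5*g^3 - g^2 + g + 11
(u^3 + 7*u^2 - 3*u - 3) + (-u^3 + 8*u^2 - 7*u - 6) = 15*u^2 - 10*u - 9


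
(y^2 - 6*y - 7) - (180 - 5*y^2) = 6*y^2 - 6*y - 187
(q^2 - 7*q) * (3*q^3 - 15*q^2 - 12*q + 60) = 3*q^5 - 36*q^4 + 93*q^3 + 144*q^2 - 420*q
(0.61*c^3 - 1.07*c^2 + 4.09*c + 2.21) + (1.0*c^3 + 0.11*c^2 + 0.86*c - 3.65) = 1.61*c^3 - 0.96*c^2 + 4.95*c - 1.44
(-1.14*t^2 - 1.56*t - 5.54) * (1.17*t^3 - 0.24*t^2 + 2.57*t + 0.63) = -1.3338*t^5 - 1.5516*t^4 - 9.0372*t^3 - 3.3978*t^2 - 15.2206*t - 3.4902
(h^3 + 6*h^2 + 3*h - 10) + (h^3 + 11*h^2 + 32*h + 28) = 2*h^3 + 17*h^2 + 35*h + 18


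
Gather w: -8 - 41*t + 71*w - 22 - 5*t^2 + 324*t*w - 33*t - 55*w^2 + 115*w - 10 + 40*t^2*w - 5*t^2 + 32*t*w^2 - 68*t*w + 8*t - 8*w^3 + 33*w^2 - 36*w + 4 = -10*t^2 - 66*t - 8*w^3 + w^2*(32*t - 22) + w*(40*t^2 + 256*t + 150) - 36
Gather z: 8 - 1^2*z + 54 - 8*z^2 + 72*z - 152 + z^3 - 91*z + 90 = z^3 - 8*z^2 - 20*z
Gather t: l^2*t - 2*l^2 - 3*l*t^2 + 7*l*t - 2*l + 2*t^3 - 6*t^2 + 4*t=-2*l^2 - 2*l + 2*t^3 + t^2*(-3*l - 6) + t*(l^2 + 7*l + 4)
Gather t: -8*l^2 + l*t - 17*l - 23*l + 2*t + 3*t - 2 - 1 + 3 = -8*l^2 - 40*l + t*(l + 5)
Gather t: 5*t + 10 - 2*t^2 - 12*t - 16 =-2*t^2 - 7*t - 6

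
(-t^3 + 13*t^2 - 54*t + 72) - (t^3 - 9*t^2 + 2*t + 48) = -2*t^3 + 22*t^2 - 56*t + 24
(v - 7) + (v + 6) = 2*v - 1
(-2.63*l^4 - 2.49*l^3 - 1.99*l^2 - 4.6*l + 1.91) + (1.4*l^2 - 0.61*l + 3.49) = -2.63*l^4 - 2.49*l^3 - 0.59*l^2 - 5.21*l + 5.4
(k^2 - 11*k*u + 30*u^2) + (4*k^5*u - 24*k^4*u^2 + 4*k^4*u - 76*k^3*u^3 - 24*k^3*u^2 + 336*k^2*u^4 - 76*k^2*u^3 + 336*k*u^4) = 4*k^5*u - 24*k^4*u^2 + 4*k^4*u - 76*k^3*u^3 - 24*k^3*u^2 + 336*k^2*u^4 - 76*k^2*u^3 + k^2 + 336*k*u^4 - 11*k*u + 30*u^2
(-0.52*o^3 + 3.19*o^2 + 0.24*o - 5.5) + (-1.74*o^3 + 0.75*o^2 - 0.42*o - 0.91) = -2.26*o^3 + 3.94*o^2 - 0.18*o - 6.41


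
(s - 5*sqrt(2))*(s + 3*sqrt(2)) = s^2 - 2*sqrt(2)*s - 30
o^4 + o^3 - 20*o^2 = o^2*(o - 4)*(o + 5)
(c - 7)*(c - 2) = c^2 - 9*c + 14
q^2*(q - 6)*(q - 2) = q^4 - 8*q^3 + 12*q^2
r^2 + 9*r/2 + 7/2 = (r + 1)*(r + 7/2)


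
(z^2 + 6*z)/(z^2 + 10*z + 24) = z/(z + 4)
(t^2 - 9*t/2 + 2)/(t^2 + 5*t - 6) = (t^2 - 9*t/2 + 2)/(t^2 + 5*t - 6)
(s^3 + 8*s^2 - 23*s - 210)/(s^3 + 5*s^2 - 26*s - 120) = (s + 7)/(s + 4)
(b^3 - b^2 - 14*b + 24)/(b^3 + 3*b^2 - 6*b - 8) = (b - 3)/(b + 1)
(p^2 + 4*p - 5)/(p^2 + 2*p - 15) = (p - 1)/(p - 3)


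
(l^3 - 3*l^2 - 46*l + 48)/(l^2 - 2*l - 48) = l - 1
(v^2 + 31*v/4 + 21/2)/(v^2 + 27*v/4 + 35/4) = (v + 6)/(v + 5)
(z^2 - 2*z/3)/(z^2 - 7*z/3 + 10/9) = 3*z/(3*z - 5)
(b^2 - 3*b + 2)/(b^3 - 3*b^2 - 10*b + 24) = (b - 1)/(b^2 - b - 12)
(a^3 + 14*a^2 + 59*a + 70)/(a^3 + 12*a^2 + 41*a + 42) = (a + 5)/(a + 3)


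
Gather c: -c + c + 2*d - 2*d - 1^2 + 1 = 0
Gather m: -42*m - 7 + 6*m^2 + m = 6*m^2 - 41*m - 7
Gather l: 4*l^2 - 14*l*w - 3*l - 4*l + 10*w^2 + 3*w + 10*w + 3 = 4*l^2 + l*(-14*w - 7) + 10*w^2 + 13*w + 3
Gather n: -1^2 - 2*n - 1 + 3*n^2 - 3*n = 3*n^2 - 5*n - 2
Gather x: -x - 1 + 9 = 8 - x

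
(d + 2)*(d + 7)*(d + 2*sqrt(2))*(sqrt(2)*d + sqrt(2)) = sqrt(2)*d^4 + 4*d^3 + 10*sqrt(2)*d^3 + 23*sqrt(2)*d^2 + 40*d^2 + 14*sqrt(2)*d + 92*d + 56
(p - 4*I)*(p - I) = p^2 - 5*I*p - 4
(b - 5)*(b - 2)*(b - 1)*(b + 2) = b^4 - 6*b^3 + b^2 + 24*b - 20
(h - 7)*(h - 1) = h^2 - 8*h + 7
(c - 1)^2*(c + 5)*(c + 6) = c^4 + 9*c^3 + 9*c^2 - 49*c + 30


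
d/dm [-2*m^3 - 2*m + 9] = -6*m^2 - 2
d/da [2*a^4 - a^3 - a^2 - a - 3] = 8*a^3 - 3*a^2 - 2*a - 1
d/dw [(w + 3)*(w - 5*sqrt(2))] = 2*w - 5*sqrt(2) + 3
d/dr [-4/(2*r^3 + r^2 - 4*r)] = 8*(3*r^2 + r - 2)/(r^2*(2*r^2 + r - 4)^2)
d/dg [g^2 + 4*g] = 2*g + 4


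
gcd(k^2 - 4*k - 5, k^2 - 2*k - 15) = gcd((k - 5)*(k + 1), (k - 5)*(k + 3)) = k - 5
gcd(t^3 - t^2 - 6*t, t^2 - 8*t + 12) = 1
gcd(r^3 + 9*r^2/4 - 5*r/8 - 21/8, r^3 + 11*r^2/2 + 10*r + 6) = r + 3/2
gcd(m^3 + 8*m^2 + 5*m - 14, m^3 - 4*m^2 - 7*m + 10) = m^2 + m - 2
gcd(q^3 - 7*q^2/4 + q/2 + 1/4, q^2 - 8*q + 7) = q - 1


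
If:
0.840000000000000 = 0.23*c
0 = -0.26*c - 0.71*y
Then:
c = 3.65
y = -1.34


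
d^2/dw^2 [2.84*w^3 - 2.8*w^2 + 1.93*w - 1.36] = 17.04*w - 5.6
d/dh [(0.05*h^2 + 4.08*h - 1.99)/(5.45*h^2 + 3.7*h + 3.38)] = (-22.051*h^2 + 22.029*h + 21.1534)/(29.7025*h^4 + 40.33*h^3 + 50.532*h^2 + 25.012*h + 11.4244)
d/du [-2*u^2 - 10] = -4*u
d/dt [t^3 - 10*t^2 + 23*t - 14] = 3*t^2 - 20*t + 23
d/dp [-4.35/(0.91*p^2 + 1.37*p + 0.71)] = (7.917*p + 5.9595)/(0.91*p^2 + 1.37*p + 0.71)^2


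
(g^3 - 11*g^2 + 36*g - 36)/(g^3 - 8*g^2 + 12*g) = (g - 3)/g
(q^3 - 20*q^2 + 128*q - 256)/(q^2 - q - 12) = (q^2 - 16*q + 64)/(q + 3)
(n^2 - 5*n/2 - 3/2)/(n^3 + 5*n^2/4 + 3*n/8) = 4*(n - 3)/(n*(4*n + 3))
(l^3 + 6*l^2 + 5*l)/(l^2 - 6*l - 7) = l*(l + 5)/(l - 7)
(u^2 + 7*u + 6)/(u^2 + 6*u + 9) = (u^2 + 7*u + 6)/(u^2 + 6*u + 9)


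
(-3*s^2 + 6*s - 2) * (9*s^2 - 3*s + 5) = -27*s^4 + 63*s^3 - 51*s^2 + 36*s - 10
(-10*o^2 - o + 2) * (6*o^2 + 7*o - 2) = -60*o^4 - 76*o^3 + 25*o^2 + 16*o - 4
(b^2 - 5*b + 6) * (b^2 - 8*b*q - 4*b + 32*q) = b^4 - 8*b^3*q - 9*b^3 + 72*b^2*q + 26*b^2 - 208*b*q - 24*b + 192*q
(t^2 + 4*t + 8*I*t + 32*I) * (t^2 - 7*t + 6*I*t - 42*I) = t^4 - 3*t^3 + 14*I*t^3 - 76*t^2 - 42*I*t^2 + 144*t - 392*I*t + 1344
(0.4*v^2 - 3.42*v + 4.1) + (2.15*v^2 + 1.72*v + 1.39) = 2.55*v^2 - 1.7*v + 5.49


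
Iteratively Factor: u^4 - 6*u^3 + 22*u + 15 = (u - 3)*(u^3 - 3*u^2 - 9*u - 5) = (u - 3)*(u + 1)*(u^2 - 4*u - 5) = (u - 5)*(u - 3)*(u + 1)*(u + 1)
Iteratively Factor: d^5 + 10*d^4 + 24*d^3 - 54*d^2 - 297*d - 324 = (d - 3)*(d^4 + 13*d^3 + 63*d^2 + 135*d + 108) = (d - 3)*(d + 3)*(d^3 + 10*d^2 + 33*d + 36) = (d - 3)*(d + 3)^2*(d^2 + 7*d + 12) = (d - 3)*(d + 3)^2*(d + 4)*(d + 3)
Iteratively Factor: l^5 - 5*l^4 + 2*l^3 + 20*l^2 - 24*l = (l)*(l^4 - 5*l^3 + 2*l^2 + 20*l - 24) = l*(l - 2)*(l^3 - 3*l^2 - 4*l + 12) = l*(l - 2)^2*(l^2 - l - 6) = l*(l - 2)^2*(l + 2)*(l - 3)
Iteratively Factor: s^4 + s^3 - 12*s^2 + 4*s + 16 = (s - 2)*(s^3 + 3*s^2 - 6*s - 8) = (s - 2)^2*(s^2 + 5*s + 4) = (s - 2)^2*(s + 4)*(s + 1)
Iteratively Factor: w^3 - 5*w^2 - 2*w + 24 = (w - 3)*(w^2 - 2*w - 8) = (w - 3)*(w + 2)*(w - 4)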